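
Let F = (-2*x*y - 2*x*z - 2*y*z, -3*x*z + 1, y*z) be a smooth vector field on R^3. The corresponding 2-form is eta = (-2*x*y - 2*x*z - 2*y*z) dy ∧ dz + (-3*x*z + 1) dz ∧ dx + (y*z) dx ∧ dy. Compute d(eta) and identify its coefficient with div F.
d(eta) = (-y - 2*z) dx ∧ dy ∧ dz; div F = -y - 2*z

For a 2-form in R^3 of the form above, applying d gives a 3-form with coefficient ∂P/∂x + ∂Q/∂y + ∂R/∂z:
  ∂P/∂x = -2*y - 2*z
  ∂Q/∂y = 0
  ∂R/∂z = y
Sum = -y - 2*z, which is exactly div F.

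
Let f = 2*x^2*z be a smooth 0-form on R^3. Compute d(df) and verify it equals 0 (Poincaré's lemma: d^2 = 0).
d(df) = 0

Step 1: df = sum_i (∂f/∂x_i) dx_i = (4*x*z) dx + (0) dy + (2*x^2) dz.
Step 2: Apply d again. Using the 1-form formula, the coefficient of dx ∧ dy in d(df) is ∂^2 f/∂x ∂y - ∂^2 f/∂y ∂x = (0) - (0) = 0 (equality of mixed partials for smooth f).
Similarly for dx ∧ dz and dy ∧ dz — all coefficients vanish. So d(df) = 0.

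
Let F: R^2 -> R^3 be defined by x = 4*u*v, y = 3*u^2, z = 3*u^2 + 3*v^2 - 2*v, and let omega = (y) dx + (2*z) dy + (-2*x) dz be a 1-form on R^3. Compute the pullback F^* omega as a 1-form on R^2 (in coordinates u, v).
F^* omega = (12*u*(3*u^2 - 3*u*v + 3*v^2 - 2*v)) du + (4*u*(3*u^2 - 12*v^2 + 4*v)) dv

Using F^*(f dg) = (f ∘ F) d(g ∘ F), substitute each coordinate x_i by F_i(u, v) in f_i, and replace dx_i by d F_i = (∂F_i/∂u) du + (∂F_i/∂v) dv.
  For the x component: f_1(F) = 3*u^2; d F_1 = (4*v) du + (4*u) dv
  For the y component: f_2(F) = 6*u^2 + 6*v^2 - 4*v; d F_2 = (6*u) du + (0) dv
  For the z component: f_3(F) = -8*u*v; d F_3 = (6*u) du + (6*v - 2) dv
Combining and collecting du, dv coefficients:
  coeff of du: 12*u*(3*u^2 - 3*u*v + 3*v^2 - 2*v)
  coeff of dv: 4*u*(3*u^2 - 12*v^2 + 4*v)
F^* omega = (12*u*(3*u^2 - 3*u*v + 3*v^2 - 2*v)) du + (4*u*(3*u^2 - 12*v^2 + 4*v)) dv.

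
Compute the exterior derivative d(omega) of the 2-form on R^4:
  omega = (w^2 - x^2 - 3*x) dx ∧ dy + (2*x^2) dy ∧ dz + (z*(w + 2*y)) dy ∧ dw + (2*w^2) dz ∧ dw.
d(omega) = (2*w) dx ∧ dy ∧ dw + (4*x) dx ∧ dy ∧ dz + (-w - 2*y) dy ∧ dz ∧ dw

For a 2-form omega = sum_{i<j} g_{ij} dx_i ∧ dx_j, the exterior derivative is
  d(omega) = sum_{i<j} d(g_{ij}) ∧ dx_i ∧ dx_j = sum_{i<j, k} (∂g_{ij}/∂x_k) dx_k ∧ dx_i ∧ dx_j.
Expand each term, using dx_k ∧ dx_i ∧ dx_j = sgn(permutation) dx_{(a)} ∧ dx_{(b)} ∧ dx_{(c)} with (a < b < c) sorted:
  d(w^2 - x^2 - 3*x) includes (∂/∂w)(w^2 - x^2 - 3*x) dw = (2*w) dw, which multiplied by dx ∧ dy gives (2*w) dx ∧ dy ∧ dw
  d(2*x^2) includes (∂/∂x)(2*x^2) dx = (4*x) dx, which multiplied by dy ∧ dz gives (4*x) dx ∧ dy ∧ dz
  d(z*(w + 2*y)) includes (∂/∂z)(z*(w + 2*y)) dz = (w + 2*y) dz, which multiplied by dy ∧ dw gives (-w - 2*y) dy ∧ dz ∧ dw
Collecting like 3-forms: d(omega) = (2*w) dx ∧ dy ∧ dw + (4*x) dx ∧ dy ∧ dz + (-w - 2*y) dy ∧ dz ∧ dw.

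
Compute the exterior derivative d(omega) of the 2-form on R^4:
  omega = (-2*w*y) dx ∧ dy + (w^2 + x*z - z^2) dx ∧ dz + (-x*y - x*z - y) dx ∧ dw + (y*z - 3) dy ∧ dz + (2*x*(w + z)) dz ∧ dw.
d(omega) = (x - 2*y + 1) dx ∧ dy ∧ dw + (4*w + x + 2*z) dx ∧ dz ∧ dw

For a 2-form omega = sum_{i<j} g_{ij} dx_i ∧ dx_j, the exterior derivative is
  d(omega) = sum_{i<j} d(g_{ij}) ∧ dx_i ∧ dx_j = sum_{i<j, k} (∂g_{ij}/∂x_k) dx_k ∧ dx_i ∧ dx_j.
Expand each term, using dx_k ∧ dx_i ∧ dx_j = sgn(permutation) dx_{(a)} ∧ dx_{(b)} ∧ dx_{(c)} with (a < b < c) sorted:
  d(-2*w*y) includes (∂/∂w)(-2*w*y) dw = (-2*y) dw, which multiplied by dx ∧ dy gives (-2*y) dx ∧ dy ∧ dw
  d(w^2 + x*z - z^2) includes (∂/∂w)(w^2 + x*z - z^2) dw = (2*w) dw, which multiplied by dx ∧ dz gives (2*w) dx ∧ dz ∧ dw
  d(-x*y - x*z - y) includes (∂/∂y)(-x*y - x*z - y) dy = (-x - 1) dy, which multiplied by dx ∧ dw gives (x + 1) dx ∧ dy ∧ dw
  d(-x*y - x*z - y) includes (∂/∂z)(-x*y - x*z - y) dz = (-x) dz, which multiplied by dx ∧ dw gives (x) dx ∧ dz ∧ dw
  d(2*x*(w + z)) includes (∂/∂x)(2*x*(w + z)) dx = (2*w + 2*z) dx, which multiplied by dz ∧ dw gives (2*w + 2*z) dx ∧ dz ∧ dw
Collecting like 3-forms: d(omega) = (x - 2*y + 1) dx ∧ dy ∧ dw + (4*w + x + 2*z) dx ∧ dz ∧ dw.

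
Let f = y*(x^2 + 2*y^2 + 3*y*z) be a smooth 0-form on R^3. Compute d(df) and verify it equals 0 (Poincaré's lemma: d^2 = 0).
d(df) = 0

Step 1: df = sum_i (∂f/∂x_i) dx_i = (2*x*y) dx + (x^2 + 6*y^2 + 6*y*z) dy + (3*y^2) dz.
Step 2: Apply d again. Using the 1-form formula, the coefficient of dx ∧ dy in d(df) is ∂^2 f/∂x ∂y - ∂^2 f/∂y ∂x = (2*x) - (2*x) = 0 (equality of mixed partials for smooth f).
Similarly for dx ∧ dz and dy ∧ dz — all coefficients vanish. So d(df) = 0.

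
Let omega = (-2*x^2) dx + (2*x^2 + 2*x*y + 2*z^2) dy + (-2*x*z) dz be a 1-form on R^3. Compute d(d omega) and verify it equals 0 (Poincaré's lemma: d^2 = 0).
d(d omega) = 0

Step 1: d omega = sum_{i<j} (∂f_j/∂x_i - ∂f_i/∂x_j) dx_i ∧ dx_j:
  coeff of dx ∧ dy: 4*x + 2*y
  coeff of dx ∧ dz: -2*z
  coeff of dy ∧ dz: -4*z
Step 2: Apply d again to each 2-form coefficient. The only possible 3-form in R^3 is dx ∧ dy ∧ dz, with coefficient
  ∂(coeff of dy∧dz)/∂x - ∂(coeff of dx∧dz)/∂y + ∂(coeff of dx∧dy)/∂z
  = ∂/∂x (-4*z) - ∂/∂y (-2*z) + ∂/∂z (4*x + 2*y).
Each of these terms simplifies to sums of mixed partials that cancel in pairs. The result is 0 (by equality of mixed partials for smooth functions — Schwarz / Clairaut).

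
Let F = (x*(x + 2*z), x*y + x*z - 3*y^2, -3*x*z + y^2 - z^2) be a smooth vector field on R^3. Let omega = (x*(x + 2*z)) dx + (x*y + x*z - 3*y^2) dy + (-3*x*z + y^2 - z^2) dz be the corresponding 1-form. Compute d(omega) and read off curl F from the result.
d(omega) = (-x + 2*y) dy ∧ dz + (2*x + 3*z) dz ∧ dx + (y + z) dx ∧ dy; curl F = (-x + 2*y, 2*x + 3*z, y + z)

d omega = sum_{i<j} (∂f_j/∂x_i - ∂f_i/∂x_j) dx_i ∧ dx_j. Under the identification (dy ∧ dz, dz ∧ dx, dx ∧ dy) ↔ (e_x, e_y, e_z), the coefficients are exactly the components of curl F. Compute:
  ∂R/∂y - ∂Q/∂z = (2*y) - (x) = -x + 2*y
  ∂P/∂z - ∂R/∂x = (2*x) - (-3*z) = 2*x + 3*z
  ∂Q/∂x - ∂P/∂y = (y + z) - (0) = y + z.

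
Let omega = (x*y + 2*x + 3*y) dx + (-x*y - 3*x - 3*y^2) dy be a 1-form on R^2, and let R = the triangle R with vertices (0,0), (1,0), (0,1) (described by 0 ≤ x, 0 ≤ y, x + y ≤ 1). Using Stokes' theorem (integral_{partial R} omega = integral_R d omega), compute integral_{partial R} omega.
integral_(partial R) omega = -10/3

Stokes: integral_partial_R omega = integral_R d omega with d omega = (∂Q/∂x - ∂P/∂y) dx ∧ dy.
  ∂Q/∂x = -y - 3
  ∂P/∂y = x + 3
  integrand = ∂Q/∂x - ∂P/∂y = -x - y - 6.
Integrating over R: integral_0^1 integral_0^{1-x} (-x - y - 6) dy dx = -10/3.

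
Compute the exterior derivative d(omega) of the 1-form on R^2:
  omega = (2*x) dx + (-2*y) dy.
d(omega) = 0

For a 1-form omega = sum_i f_i dx_i, the exterior derivative is
  d(omega) = sum_{i < j} (∂f_j/∂x_i - ∂f_i/∂x_j) dx_i ∧ dx_j.

Assembling: d(omega) = 0.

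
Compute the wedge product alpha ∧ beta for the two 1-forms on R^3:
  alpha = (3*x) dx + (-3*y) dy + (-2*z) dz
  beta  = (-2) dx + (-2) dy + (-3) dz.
alpha ∧ beta = (-6*x - 6*y) dx ∧ dy + (-9*x - 4*z) dx ∧ dz + (9*y - 4*z) dy ∧ dz

Distribute the wedge, using dx_i ∧ dx_j = -dx_j ∧ dx_i and dx_i ∧ dx_i = 0. For each pair (i, j) with i < j, the coefficient of dx_i ∧ dx_j in alpha ∧ beta is (alpha_i * beta_j - alpha_j * beta_i). Collecting: alpha ∧ beta = (-6*x - 6*y) dx ∧ dy + (-9*x - 4*z) dx ∧ dz + (9*y - 4*z) dy ∧ dz.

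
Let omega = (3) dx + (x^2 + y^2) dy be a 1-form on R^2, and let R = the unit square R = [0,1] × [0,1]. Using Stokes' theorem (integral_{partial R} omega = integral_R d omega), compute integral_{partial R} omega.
integral_(partial R) omega = 1

Stokes: integral_partial_R omega = integral_R d omega with d omega = (∂Q/∂x - ∂P/∂y) dx ∧ dy.
  ∂Q/∂x = 2*x
  ∂P/∂y = 0
  integrand = ∂Q/∂x - ∂P/∂y = 2*x.
Integrating over R: integral_0^1 integral_0^1 (2*x) dx dy = 1.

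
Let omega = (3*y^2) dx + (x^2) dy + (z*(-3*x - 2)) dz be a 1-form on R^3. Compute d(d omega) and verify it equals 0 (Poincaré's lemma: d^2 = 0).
d(d omega) = 0

Step 1: d omega = sum_{i<j} (∂f_j/∂x_i - ∂f_i/∂x_j) dx_i ∧ dx_j:
  coeff of dx ∧ dy: 2*x - 6*y
  coeff of dx ∧ dz: -3*z
  coeff of dy ∧ dz: 0
Step 2: Apply d again to each 2-form coefficient. The only possible 3-form in R^3 is dx ∧ dy ∧ dz, with coefficient
  ∂(coeff of dy∧dz)/∂x - ∂(coeff of dx∧dz)/∂y + ∂(coeff of dx∧dy)/∂z
  = ∂/∂x (0) - ∂/∂y (-3*z) + ∂/∂z (2*x - 6*y).
Each of these terms simplifies to sums of mixed partials that cancel in pairs. The result is 0 (by equality of mixed partials for smooth functions — Schwarz / Clairaut).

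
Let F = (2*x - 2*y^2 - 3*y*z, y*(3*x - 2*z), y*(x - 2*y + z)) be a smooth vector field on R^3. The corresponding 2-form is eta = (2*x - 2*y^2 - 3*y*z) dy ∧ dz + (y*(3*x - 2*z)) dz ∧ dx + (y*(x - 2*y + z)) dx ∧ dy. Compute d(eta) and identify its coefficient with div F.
d(eta) = (3*x + y - 2*z + 2) dx ∧ dy ∧ dz; div F = 3*x + y - 2*z + 2

For a 2-form in R^3 of the form above, applying d gives a 3-form with coefficient ∂P/∂x + ∂Q/∂y + ∂R/∂z:
  ∂P/∂x = 2
  ∂Q/∂y = 3*x - 2*z
  ∂R/∂z = y
Sum = 3*x + y - 2*z + 2, which is exactly div F.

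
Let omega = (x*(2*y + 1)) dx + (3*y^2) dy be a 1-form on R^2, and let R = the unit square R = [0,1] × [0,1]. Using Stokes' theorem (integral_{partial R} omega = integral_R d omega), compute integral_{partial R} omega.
integral_(partial R) omega = -1

Stokes: integral_partial_R omega = integral_R d omega with d omega = (∂Q/∂x - ∂P/∂y) dx ∧ dy.
  ∂Q/∂x = 0
  ∂P/∂y = 2*x
  integrand = ∂Q/∂x - ∂P/∂y = -2*x.
Integrating over R: integral_0^1 integral_0^1 (-2*x) dx dy = -1.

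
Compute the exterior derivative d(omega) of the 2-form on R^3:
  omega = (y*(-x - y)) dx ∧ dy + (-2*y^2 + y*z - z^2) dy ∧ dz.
d(omega) = 0

For a 2-form omega = sum_{i<j} g_{ij} dx_i ∧ dx_j, the exterior derivative is
  d(omega) = sum_{i<j} d(g_{ij}) ∧ dx_i ∧ dx_j = sum_{i<j, k} (∂g_{ij}/∂x_k) dx_k ∧ dx_i ∧ dx_j.
Expand each term, using dx_k ∧ dx_i ∧ dx_j = sgn(permutation) dx_{(a)} ∧ dx_{(b)} ∧ dx_{(c)} with (a < b < c) sorted:

Collecting like 3-forms: d(omega) = 0.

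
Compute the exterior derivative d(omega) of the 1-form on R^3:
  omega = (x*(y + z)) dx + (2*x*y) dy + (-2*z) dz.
d(omega) = (-x + 2*y) dx ∧ dy + (-x) dx ∧ dz

For a 1-form omega = sum_i f_i dx_i, the exterior derivative is
  d(omega) = sum_{i < j} (∂f_j/∂x_i - ∂f_i/∂x_j) dx_i ∧ dx_j.
  coefficient of dx ∧ dy: ∂f_2/∂x - ∂f_1/∂y = ∂(2*x*y)/∂x - ∂(x*(y + z))/∂y = -x + 2*y
  coefficient of dx ∧ dz: ∂f_3/∂x - ∂f_1/∂z = ∂(-2*z)/∂x - ∂(x*(y + z))/∂z = -x
Assembling: d(omega) = (-x + 2*y) dx ∧ dy + (-x) dx ∧ dz.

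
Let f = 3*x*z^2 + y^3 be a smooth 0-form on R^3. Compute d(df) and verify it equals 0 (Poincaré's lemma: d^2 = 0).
d(df) = 0

Step 1: df = sum_i (∂f/∂x_i) dx_i = (3*z^2) dx + (3*y^2) dy + (6*x*z) dz.
Step 2: Apply d again. Using the 1-form formula, the coefficient of dx ∧ dy in d(df) is ∂^2 f/∂x ∂y - ∂^2 f/∂y ∂x = (0) - (0) = 0 (equality of mixed partials for smooth f).
Similarly for dx ∧ dz and dy ∧ dz — all coefficients vanish. So d(df) = 0.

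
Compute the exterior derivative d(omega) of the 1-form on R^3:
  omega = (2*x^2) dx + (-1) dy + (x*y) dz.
d(omega) = (y) dx ∧ dz + (x) dy ∧ dz

For a 1-form omega = sum_i f_i dx_i, the exterior derivative is
  d(omega) = sum_{i < j} (∂f_j/∂x_i - ∂f_i/∂x_j) dx_i ∧ dx_j.
  coefficient of dx ∧ dz: ∂f_3/∂x - ∂f_1/∂z = ∂(x*y)/∂x - ∂(2*x^2)/∂z = y
  coefficient of dy ∧ dz: ∂f_3/∂y - ∂f_2/∂z = ∂(x*y)/∂y - ∂(-1)/∂z = x
Assembling: d(omega) = (y) dx ∧ dz + (x) dy ∧ dz.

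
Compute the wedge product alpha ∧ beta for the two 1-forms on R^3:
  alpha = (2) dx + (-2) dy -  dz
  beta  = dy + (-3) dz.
alpha ∧ beta = (2) dx ∧ dy + (-6) dx ∧ dz + (7) dy ∧ dz

Distribute the wedge, using dx_i ∧ dx_j = -dx_j ∧ dx_i and dx_i ∧ dx_i = 0. For each pair (i, j) with i < j, the coefficient of dx_i ∧ dx_j in alpha ∧ beta is (alpha_i * beta_j - alpha_j * beta_i). Collecting: alpha ∧ beta = (2) dx ∧ dy + (-6) dx ∧ dz + (7) dy ∧ dz.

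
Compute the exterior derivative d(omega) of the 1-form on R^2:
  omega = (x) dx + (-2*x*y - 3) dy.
d(omega) = (-2*y) dx ∧ dy

For a 1-form omega = sum_i f_i dx_i, the exterior derivative is
  d(omega) = sum_{i < j} (∂f_j/∂x_i - ∂f_i/∂x_j) dx_i ∧ dx_j.
  coefficient of dx ∧ dy: ∂f_2/∂x - ∂f_1/∂y = ∂(-2*x*y - 3)/∂x - ∂(x)/∂y = -2*y
Assembling: d(omega) = (-2*y) dx ∧ dy.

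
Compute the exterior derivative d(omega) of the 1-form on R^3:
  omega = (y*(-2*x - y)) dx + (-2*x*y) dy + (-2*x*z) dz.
d(omega) = (2*x) dx ∧ dy + (-2*z) dx ∧ dz

For a 1-form omega = sum_i f_i dx_i, the exterior derivative is
  d(omega) = sum_{i < j} (∂f_j/∂x_i - ∂f_i/∂x_j) dx_i ∧ dx_j.
  coefficient of dx ∧ dy: ∂f_2/∂x - ∂f_1/∂y = ∂(-2*x*y)/∂x - ∂(y*(-2*x - y))/∂y = 2*x
  coefficient of dx ∧ dz: ∂f_3/∂x - ∂f_1/∂z = ∂(-2*x*z)/∂x - ∂(y*(-2*x - y))/∂z = -2*z
Assembling: d(omega) = (2*x) dx ∧ dy + (-2*z) dx ∧ dz.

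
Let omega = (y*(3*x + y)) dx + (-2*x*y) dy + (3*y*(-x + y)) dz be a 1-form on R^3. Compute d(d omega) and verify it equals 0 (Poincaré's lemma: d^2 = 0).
d(d omega) = 0

Step 1: d omega = sum_{i<j} (∂f_j/∂x_i - ∂f_i/∂x_j) dx_i ∧ dx_j:
  coeff of dx ∧ dy: -3*x - 4*y
  coeff of dx ∧ dz: -3*y
  coeff of dy ∧ dz: -3*x + 6*y
Step 2: Apply d again to each 2-form coefficient. The only possible 3-form in R^3 is dx ∧ dy ∧ dz, with coefficient
  ∂(coeff of dy∧dz)/∂x - ∂(coeff of dx∧dz)/∂y + ∂(coeff of dx∧dy)/∂z
  = ∂/∂x (-3*x + 6*y) - ∂/∂y (-3*y) + ∂/∂z (-3*x - 4*y).
Each of these terms simplifies to sums of mixed partials that cancel in pairs. The result is 0 (by equality of mixed partials for smooth functions — Schwarz / Clairaut).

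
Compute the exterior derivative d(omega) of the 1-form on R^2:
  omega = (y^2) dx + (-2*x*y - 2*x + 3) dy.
d(omega) = (-4*y - 2) dx ∧ dy

For a 1-form omega = sum_i f_i dx_i, the exterior derivative is
  d(omega) = sum_{i < j} (∂f_j/∂x_i - ∂f_i/∂x_j) dx_i ∧ dx_j.
  coefficient of dx ∧ dy: ∂f_2/∂x - ∂f_1/∂y = ∂(-2*x*y - 2*x + 3)/∂x - ∂(y^2)/∂y = -4*y - 2
Assembling: d(omega) = (-4*y - 2) dx ∧ dy.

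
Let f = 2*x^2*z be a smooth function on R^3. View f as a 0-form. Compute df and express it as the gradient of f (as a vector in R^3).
df = (4*x*z) dx + (0) dy + (2*x^2) dz; grad f = (4*x*z, 0, 2*x^2)

For a 0-form f, d f = (∂f/∂x) dx + (∂f/∂y) dy + (∂f/∂z) dz. The components of the vector representation are exactly the entries of grad f in Cartesian coordinates:
  ∂f/∂x = 4*x*z
  ∂f/∂y = 0
  ∂f/∂z = 2*x^2.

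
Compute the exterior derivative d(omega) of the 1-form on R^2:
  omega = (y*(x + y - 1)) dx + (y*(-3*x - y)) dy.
d(omega) = (-x - 5*y + 1) dx ∧ dy

For a 1-form omega = sum_i f_i dx_i, the exterior derivative is
  d(omega) = sum_{i < j} (∂f_j/∂x_i - ∂f_i/∂x_j) dx_i ∧ dx_j.
  coefficient of dx ∧ dy: ∂f_2/∂x - ∂f_1/∂y = ∂(y*(-3*x - y))/∂x - ∂(y*(x + y - 1))/∂y = -x - 5*y + 1
Assembling: d(omega) = (-x - 5*y + 1) dx ∧ dy.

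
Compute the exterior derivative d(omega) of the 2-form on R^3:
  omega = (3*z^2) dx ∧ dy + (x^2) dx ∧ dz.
d(omega) = (6*z) dx ∧ dy ∧ dz

For a 2-form omega = sum_{i<j} g_{ij} dx_i ∧ dx_j, the exterior derivative is
  d(omega) = sum_{i<j} d(g_{ij}) ∧ dx_i ∧ dx_j = sum_{i<j, k} (∂g_{ij}/∂x_k) dx_k ∧ dx_i ∧ dx_j.
Expand each term, using dx_k ∧ dx_i ∧ dx_j = sgn(permutation) dx_{(a)} ∧ dx_{(b)} ∧ dx_{(c)} with (a < b < c) sorted:
  d(3*z^2) includes (∂/∂z)(3*z^2) dz = (6*z) dz, which multiplied by dx ∧ dy gives (6*z) dx ∧ dy ∧ dz
Collecting like 3-forms: d(omega) = (6*z) dx ∧ dy ∧ dz.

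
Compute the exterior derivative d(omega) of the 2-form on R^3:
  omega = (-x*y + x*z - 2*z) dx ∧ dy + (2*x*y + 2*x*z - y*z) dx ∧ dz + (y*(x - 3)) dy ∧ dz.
d(omega) = (-x + y + z - 2) dx ∧ dy ∧ dz

For a 2-form omega = sum_{i<j} g_{ij} dx_i ∧ dx_j, the exterior derivative is
  d(omega) = sum_{i<j} d(g_{ij}) ∧ dx_i ∧ dx_j = sum_{i<j, k} (∂g_{ij}/∂x_k) dx_k ∧ dx_i ∧ dx_j.
Expand each term, using dx_k ∧ dx_i ∧ dx_j = sgn(permutation) dx_{(a)} ∧ dx_{(b)} ∧ dx_{(c)} with (a < b < c) sorted:
  d(-x*y + x*z - 2*z) includes (∂/∂z)(-x*y + x*z - 2*z) dz = (x - 2) dz, which multiplied by dx ∧ dy gives (x - 2) dx ∧ dy ∧ dz
  d(2*x*y + 2*x*z - y*z) includes (∂/∂y)(2*x*y + 2*x*z - y*z) dy = (2*x - z) dy, which multiplied by dx ∧ dz gives (-2*x + z) dx ∧ dy ∧ dz
  d(y*(x - 3)) includes (∂/∂x)(y*(x - 3)) dx = (y) dx, which multiplied by dy ∧ dz gives (y) dx ∧ dy ∧ dz
Collecting like 3-forms: d(omega) = (-x + y + z - 2) dx ∧ dy ∧ dz.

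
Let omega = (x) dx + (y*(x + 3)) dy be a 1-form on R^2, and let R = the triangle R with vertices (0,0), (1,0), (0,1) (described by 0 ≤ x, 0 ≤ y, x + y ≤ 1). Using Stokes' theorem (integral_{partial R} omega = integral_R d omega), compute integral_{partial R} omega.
integral_(partial R) omega = 1/6

Stokes: integral_partial_R omega = integral_R d omega with d omega = (∂Q/∂x - ∂P/∂y) dx ∧ dy.
  ∂Q/∂x = y
  ∂P/∂y = 0
  integrand = ∂Q/∂x - ∂P/∂y = y.
Integrating over R: integral_0^1 integral_0^{1-x} (y) dy dx = 1/6.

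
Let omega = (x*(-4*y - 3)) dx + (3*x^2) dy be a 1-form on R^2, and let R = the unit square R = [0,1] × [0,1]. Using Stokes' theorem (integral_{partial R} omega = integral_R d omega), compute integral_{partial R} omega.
integral_(partial R) omega = 5

Stokes: integral_partial_R omega = integral_R d omega with d omega = (∂Q/∂x - ∂P/∂y) dx ∧ dy.
  ∂Q/∂x = 6*x
  ∂P/∂y = -4*x
  integrand = ∂Q/∂x - ∂P/∂y = 10*x.
Integrating over R: integral_0^1 integral_0^1 (10*x) dx dy = 5.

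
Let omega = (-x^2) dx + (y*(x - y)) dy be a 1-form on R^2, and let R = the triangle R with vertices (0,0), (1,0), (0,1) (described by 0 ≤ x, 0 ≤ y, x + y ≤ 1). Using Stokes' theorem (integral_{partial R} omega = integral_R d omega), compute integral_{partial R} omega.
integral_(partial R) omega = 1/6

Stokes: integral_partial_R omega = integral_R d omega with d omega = (∂Q/∂x - ∂P/∂y) dx ∧ dy.
  ∂Q/∂x = y
  ∂P/∂y = 0
  integrand = ∂Q/∂x - ∂P/∂y = y.
Integrating over R: integral_0^1 integral_0^{1-x} (y) dy dx = 1/6.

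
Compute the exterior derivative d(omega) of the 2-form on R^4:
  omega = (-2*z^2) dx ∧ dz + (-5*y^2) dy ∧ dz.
d(omega) = 0

For a 2-form omega = sum_{i<j} g_{ij} dx_i ∧ dx_j, the exterior derivative is
  d(omega) = sum_{i<j} d(g_{ij}) ∧ dx_i ∧ dx_j = sum_{i<j, k} (∂g_{ij}/∂x_k) dx_k ∧ dx_i ∧ dx_j.
Expand each term, using dx_k ∧ dx_i ∧ dx_j = sgn(permutation) dx_{(a)} ∧ dx_{(b)} ∧ dx_{(c)} with (a < b < c) sorted:

Collecting like 3-forms: d(omega) = 0.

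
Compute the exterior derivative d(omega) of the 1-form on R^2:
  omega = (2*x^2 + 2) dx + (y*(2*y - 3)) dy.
d(omega) = 0

For a 1-form omega = sum_i f_i dx_i, the exterior derivative is
  d(omega) = sum_{i < j} (∂f_j/∂x_i - ∂f_i/∂x_j) dx_i ∧ dx_j.

Assembling: d(omega) = 0.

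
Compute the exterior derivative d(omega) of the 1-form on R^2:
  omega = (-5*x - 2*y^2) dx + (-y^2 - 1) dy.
d(omega) = (4*y) dx ∧ dy

For a 1-form omega = sum_i f_i dx_i, the exterior derivative is
  d(omega) = sum_{i < j} (∂f_j/∂x_i - ∂f_i/∂x_j) dx_i ∧ dx_j.
  coefficient of dx ∧ dy: ∂f_2/∂x - ∂f_1/∂y = ∂(-y^2 - 1)/∂x - ∂(-5*x - 2*y^2)/∂y = 4*y
Assembling: d(omega) = (4*y) dx ∧ dy.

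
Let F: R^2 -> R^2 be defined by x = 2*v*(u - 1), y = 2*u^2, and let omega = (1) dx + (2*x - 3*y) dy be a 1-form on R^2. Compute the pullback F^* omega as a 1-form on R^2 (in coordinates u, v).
F^* omega = (-24*u^3 + 16*u^2*v - 16*u*v + 2*v) du + (2*u - 2) dv

Using F^*(f dg) = (f ∘ F) d(g ∘ F), substitute each coordinate x_i by F_i(u, v) in f_i, and replace dx_i by d F_i = (∂F_i/∂u) du + (∂F_i/∂v) dv.
  For the x component: f_1(F) = 1; d F_1 = (2*v) du + (2*u - 2) dv
  For the y component: f_2(F) = -6*u^2 + 4*u*v - 4*v; d F_2 = (4*u) du + (0) dv
Combining and collecting du, dv coefficients:
  coeff of du: -24*u^3 + 16*u^2*v - 16*u*v + 2*v
  coeff of dv: 2*u - 2
F^* omega = (-24*u^3 + 16*u^2*v - 16*u*v + 2*v) du + (2*u - 2) dv.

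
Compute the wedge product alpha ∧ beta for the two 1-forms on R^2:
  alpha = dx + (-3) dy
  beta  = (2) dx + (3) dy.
alpha ∧ beta = (9) dx ∧ dy

Distribute the wedge, using dx_i ∧ dx_j = -dx_j ∧ dx_i and dx_i ∧ dx_i = 0. For each pair (i, j) with i < j, the coefficient of dx_i ∧ dx_j in alpha ∧ beta is (alpha_i * beta_j - alpha_j * beta_i). Collecting: alpha ∧ beta = (9) dx ∧ dy.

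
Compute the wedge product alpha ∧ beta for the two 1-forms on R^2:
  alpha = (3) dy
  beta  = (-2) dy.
alpha ∧ beta = 0

Distribute the wedge, using dx_i ∧ dx_j = -dx_j ∧ dx_i and dx_i ∧ dx_i = 0. For each pair (i, j) with i < j, the coefficient of dx_i ∧ dx_j in alpha ∧ beta is (alpha_i * beta_j - alpha_j * beta_i). Collecting: alpha ∧ beta = 0.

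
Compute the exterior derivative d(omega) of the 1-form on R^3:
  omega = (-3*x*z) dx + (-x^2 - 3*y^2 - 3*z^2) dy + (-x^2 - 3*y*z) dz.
d(omega) = (-2*x) dx ∧ dy + (x) dx ∧ dz + (3*z) dy ∧ dz

For a 1-form omega = sum_i f_i dx_i, the exterior derivative is
  d(omega) = sum_{i < j} (∂f_j/∂x_i - ∂f_i/∂x_j) dx_i ∧ dx_j.
  coefficient of dx ∧ dy: ∂f_2/∂x - ∂f_1/∂y = ∂(-x^2 - 3*y^2 - 3*z^2)/∂x - ∂(-3*x*z)/∂y = -2*x
  coefficient of dx ∧ dz: ∂f_3/∂x - ∂f_1/∂z = ∂(-x^2 - 3*y*z)/∂x - ∂(-3*x*z)/∂z = x
  coefficient of dy ∧ dz: ∂f_3/∂y - ∂f_2/∂z = ∂(-x^2 - 3*y*z)/∂y - ∂(-x^2 - 3*y^2 - 3*z^2)/∂z = 3*z
Assembling: d(omega) = (-2*x) dx ∧ dy + (x) dx ∧ dz + (3*z) dy ∧ dz.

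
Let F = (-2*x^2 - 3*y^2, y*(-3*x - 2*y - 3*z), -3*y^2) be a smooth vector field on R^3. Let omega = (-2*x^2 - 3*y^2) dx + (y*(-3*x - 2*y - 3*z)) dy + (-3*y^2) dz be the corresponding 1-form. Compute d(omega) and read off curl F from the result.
d(omega) = (-3*y) dy ∧ dz + (0) dz ∧ dx + (3*y) dx ∧ dy; curl F = (-3*y, 0, 3*y)

d omega = sum_{i<j} (∂f_j/∂x_i - ∂f_i/∂x_j) dx_i ∧ dx_j. Under the identification (dy ∧ dz, dz ∧ dx, dx ∧ dy) ↔ (e_x, e_y, e_z), the coefficients are exactly the components of curl F. Compute:
  ∂R/∂y - ∂Q/∂z = (-6*y) - (-3*y) = -3*y
  ∂P/∂z - ∂R/∂x = (0) - (0) = 0
  ∂Q/∂x - ∂P/∂y = (-3*y) - (-6*y) = 3*y.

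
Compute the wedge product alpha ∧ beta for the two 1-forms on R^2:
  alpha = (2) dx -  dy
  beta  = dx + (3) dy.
alpha ∧ beta = (7) dx ∧ dy

Distribute the wedge, using dx_i ∧ dx_j = -dx_j ∧ dx_i and dx_i ∧ dx_i = 0. For each pair (i, j) with i < j, the coefficient of dx_i ∧ dx_j in alpha ∧ beta is (alpha_i * beta_j - alpha_j * beta_i). Collecting: alpha ∧ beta = (7) dx ∧ dy.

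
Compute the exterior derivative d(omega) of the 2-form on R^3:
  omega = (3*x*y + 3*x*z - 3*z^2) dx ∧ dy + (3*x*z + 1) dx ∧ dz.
d(omega) = (3*x - 6*z) dx ∧ dy ∧ dz

For a 2-form omega = sum_{i<j} g_{ij} dx_i ∧ dx_j, the exterior derivative is
  d(omega) = sum_{i<j} d(g_{ij}) ∧ dx_i ∧ dx_j = sum_{i<j, k} (∂g_{ij}/∂x_k) dx_k ∧ dx_i ∧ dx_j.
Expand each term, using dx_k ∧ dx_i ∧ dx_j = sgn(permutation) dx_{(a)} ∧ dx_{(b)} ∧ dx_{(c)} with (a < b < c) sorted:
  d(3*x*y + 3*x*z - 3*z^2) includes (∂/∂z)(3*x*y + 3*x*z - 3*z^2) dz = (3*x - 6*z) dz, which multiplied by dx ∧ dy gives (3*x - 6*z) dx ∧ dy ∧ dz
Collecting like 3-forms: d(omega) = (3*x - 6*z) dx ∧ dy ∧ dz.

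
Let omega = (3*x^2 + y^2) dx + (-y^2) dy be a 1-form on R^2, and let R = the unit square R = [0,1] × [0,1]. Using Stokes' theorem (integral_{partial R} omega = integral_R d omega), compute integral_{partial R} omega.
integral_(partial R) omega = -1

Stokes: integral_partial_R omega = integral_R d omega with d omega = (∂Q/∂x - ∂P/∂y) dx ∧ dy.
  ∂Q/∂x = 0
  ∂P/∂y = 2*y
  integrand = ∂Q/∂x - ∂P/∂y = -2*y.
Integrating over R: integral_0^1 integral_0^1 (-2*y) dx dy = -1.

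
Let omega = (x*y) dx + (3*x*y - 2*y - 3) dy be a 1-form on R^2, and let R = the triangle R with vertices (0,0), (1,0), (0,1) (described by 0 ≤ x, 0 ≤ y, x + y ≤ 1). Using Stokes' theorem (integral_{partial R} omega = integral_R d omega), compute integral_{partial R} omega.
integral_(partial R) omega = 1/3

Stokes: integral_partial_R omega = integral_R d omega with d omega = (∂Q/∂x - ∂P/∂y) dx ∧ dy.
  ∂Q/∂x = 3*y
  ∂P/∂y = x
  integrand = ∂Q/∂x - ∂P/∂y = -x + 3*y.
Integrating over R: integral_0^1 integral_0^{1-x} (-x + 3*y) dy dx = 1/3.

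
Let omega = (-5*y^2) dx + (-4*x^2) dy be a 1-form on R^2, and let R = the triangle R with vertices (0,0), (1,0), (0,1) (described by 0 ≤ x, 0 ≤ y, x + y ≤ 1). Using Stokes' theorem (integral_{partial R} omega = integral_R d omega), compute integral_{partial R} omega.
integral_(partial R) omega = 1/3

Stokes: integral_partial_R omega = integral_R d omega with d omega = (∂Q/∂x - ∂P/∂y) dx ∧ dy.
  ∂Q/∂x = -8*x
  ∂P/∂y = -10*y
  integrand = ∂Q/∂x - ∂P/∂y = -8*x + 10*y.
Integrating over R: integral_0^1 integral_0^{1-x} (-8*x + 10*y) dy dx = 1/3.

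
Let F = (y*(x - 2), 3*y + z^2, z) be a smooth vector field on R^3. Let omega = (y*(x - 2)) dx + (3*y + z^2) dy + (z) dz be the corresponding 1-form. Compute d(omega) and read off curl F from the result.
d(omega) = (-2*z) dy ∧ dz + (0) dz ∧ dx + (2 - x) dx ∧ dy; curl F = (-2*z, 0, 2 - x)

d omega = sum_{i<j} (∂f_j/∂x_i - ∂f_i/∂x_j) dx_i ∧ dx_j. Under the identification (dy ∧ dz, dz ∧ dx, dx ∧ dy) ↔ (e_x, e_y, e_z), the coefficients are exactly the components of curl F. Compute:
  ∂R/∂y - ∂Q/∂z = (0) - (2*z) = -2*z
  ∂P/∂z - ∂R/∂x = (0) - (0) = 0
  ∂Q/∂x - ∂P/∂y = (0) - (x - 2) = 2 - x.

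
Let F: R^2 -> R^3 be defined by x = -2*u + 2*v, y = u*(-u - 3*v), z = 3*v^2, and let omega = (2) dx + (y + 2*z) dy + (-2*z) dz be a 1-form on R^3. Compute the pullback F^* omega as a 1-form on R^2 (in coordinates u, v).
F^* omega = (2*u^3 + 9*u^2*v - 3*u*v^2 - 18*v^3 - 4) du + (3*u^3 + 9*u^2*v - 18*u*v^2 - 36*v^3 + 4) dv

Using F^*(f dg) = (f ∘ F) d(g ∘ F), substitute each coordinate x_i by F_i(u, v) in f_i, and replace dx_i by d F_i = (∂F_i/∂u) du + (∂F_i/∂v) dv.
  For the x component: f_1(F) = 2; d F_1 = (-2) du + (2) dv
  For the y component: f_2(F) = -u^2 - 3*u*v + 6*v^2; d F_2 = (-2*u - 3*v) du + (-3*u) dv
  For the z component: f_3(F) = -6*v^2; d F_3 = (0) du + (6*v) dv
Combining and collecting du, dv coefficients:
  coeff of du: 2*u^3 + 9*u^2*v - 3*u*v^2 - 18*v^3 - 4
  coeff of dv: 3*u^3 + 9*u^2*v - 18*u*v^2 - 36*v^3 + 4
F^* omega = (2*u^3 + 9*u^2*v - 3*u*v^2 - 18*v^3 - 4) du + (3*u^3 + 9*u^2*v - 18*u*v^2 - 36*v^3 + 4) dv.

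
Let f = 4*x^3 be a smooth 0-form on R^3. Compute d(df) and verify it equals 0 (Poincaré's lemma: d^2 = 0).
d(df) = 0

Step 1: df = sum_i (∂f/∂x_i) dx_i = (12*x^2) dx + (0) dy + (0) dz.
Step 2: Apply d again. Using the 1-form formula, the coefficient of dx ∧ dy in d(df) is ∂^2 f/∂x ∂y - ∂^2 f/∂y ∂x = (0) - (0) = 0 (equality of mixed partials for smooth f).
Similarly for dx ∧ dz and dy ∧ dz — all coefficients vanish. So d(df) = 0.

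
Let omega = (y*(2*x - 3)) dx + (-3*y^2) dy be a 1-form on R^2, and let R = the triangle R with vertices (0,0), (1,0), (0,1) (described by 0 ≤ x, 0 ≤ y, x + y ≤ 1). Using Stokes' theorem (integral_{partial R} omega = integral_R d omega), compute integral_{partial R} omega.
integral_(partial R) omega = 7/6

Stokes: integral_partial_R omega = integral_R d omega with d omega = (∂Q/∂x - ∂P/∂y) dx ∧ dy.
  ∂Q/∂x = 0
  ∂P/∂y = 2*x - 3
  integrand = ∂Q/∂x - ∂P/∂y = 3 - 2*x.
Integrating over R: integral_0^1 integral_0^{1-x} (3 - 2*x) dy dx = 7/6.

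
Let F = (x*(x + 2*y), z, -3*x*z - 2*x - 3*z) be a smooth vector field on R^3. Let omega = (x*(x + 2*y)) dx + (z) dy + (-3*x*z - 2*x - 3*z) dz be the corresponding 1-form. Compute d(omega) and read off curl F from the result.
d(omega) = (-1) dy ∧ dz + (3*z + 2) dz ∧ dx + (-2*x) dx ∧ dy; curl F = (-1, 3*z + 2, -2*x)

d omega = sum_{i<j} (∂f_j/∂x_i - ∂f_i/∂x_j) dx_i ∧ dx_j. Under the identification (dy ∧ dz, dz ∧ dx, dx ∧ dy) ↔ (e_x, e_y, e_z), the coefficients are exactly the components of curl F. Compute:
  ∂R/∂y - ∂Q/∂z = (0) - (1) = -1
  ∂P/∂z - ∂R/∂x = (0) - (-3*z - 2) = 3*z + 2
  ∂Q/∂x - ∂P/∂y = (0) - (2*x) = -2*x.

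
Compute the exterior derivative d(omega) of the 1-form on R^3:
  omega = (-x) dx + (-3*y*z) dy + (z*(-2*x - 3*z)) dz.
d(omega) = (-2*z) dx ∧ dz + (3*y) dy ∧ dz

For a 1-form omega = sum_i f_i dx_i, the exterior derivative is
  d(omega) = sum_{i < j} (∂f_j/∂x_i - ∂f_i/∂x_j) dx_i ∧ dx_j.
  coefficient of dx ∧ dz: ∂f_3/∂x - ∂f_1/∂z = ∂(z*(-2*x - 3*z))/∂x - ∂(-x)/∂z = -2*z
  coefficient of dy ∧ dz: ∂f_3/∂y - ∂f_2/∂z = ∂(z*(-2*x - 3*z))/∂y - ∂(-3*y*z)/∂z = 3*y
Assembling: d(omega) = (-2*z) dx ∧ dz + (3*y) dy ∧ dz.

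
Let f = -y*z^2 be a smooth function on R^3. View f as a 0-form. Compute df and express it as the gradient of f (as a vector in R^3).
df = (0) dx + (-z^2) dy + (-2*y*z) dz; grad f = (0, -z^2, -2*y*z)

For a 0-form f, d f = (∂f/∂x) dx + (∂f/∂y) dy + (∂f/∂z) dz. The components of the vector representation are exactly the entries of grad f in Cartesian coordinates:
  ∂f/∂x = 0
  ∂f/∂y = -z^2
  ∂f/∂z = -2*y*z.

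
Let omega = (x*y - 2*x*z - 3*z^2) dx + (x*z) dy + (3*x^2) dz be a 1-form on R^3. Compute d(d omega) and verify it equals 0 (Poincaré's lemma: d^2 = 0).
d(d omega) = 0

Step 1: d omega = sum_{i<j} (∂f_j/∂x_i - ∂f_i/∂x_j) dx_i ∧ dx_j:
  coeff of dx ∧ dy: -x + z
  coeff of dx ∧ dz: 8*x + 6*z
  coeff of dy ∧ dz: -x
Step 2: Apply d again to each 2-form coefficient. The only possible 3-form in R^3 is dx ∧ dy ∧ dz, with coefficient
  ∂(coeff of dy∧dz)/∂x - ∂(coeff of dx∧dz)/∂y + ∂(coeff of dx∧dy)/∂z
  = ∂/∂x (-x) - ∂/∂y (8*x + 6*z) + ∂/∂z (-x + z).
Each of these terms simplifies to sums of mixed partials that cancel in pairs. The result is 0 (by equality of mixed partials for smooth functions — Schwarz / Clairaut).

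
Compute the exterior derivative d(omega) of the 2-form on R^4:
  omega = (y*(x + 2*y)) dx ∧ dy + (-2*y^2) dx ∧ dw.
d(omega) = (4*y) dx ∧ dy ∧ dw

For a 2-form omega = sum_{i<j} g_{ij} dx_i ∧ dx_j, the exterior derivative is
  d(omega) = sum_{i<j} d(g_{ij}) ∧ dx_i ∧ dx_j = sum_{i<j, k} (∂g_{ij}/∂x_k) dx_k ∧ dx_i ∧ dx_j.
Expand each term, using dx_k ∧ dx_i ∧ dx_j = sgn(permutation) dx_{(a)} ∧ dx_{(b)} ∧ dx_{(c)} with (a < b < c) sorted:
  d(-2*y^2) includes (∂/∂y)(-2*y^2) dy = (-4*y) dy, which multiplied by dx ∧ dw gives (4*y) dx ∧ dy ∧ dw
Collecting like 3-forms: d(omega) = (4*y) dx ∧ dy ∧ dw.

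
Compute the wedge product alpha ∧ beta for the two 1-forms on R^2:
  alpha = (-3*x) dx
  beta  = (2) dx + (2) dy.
alpha ∧ beta = (-6*x) dx ∧ dy

Distribute the wedge, using dx_i ∧ dx_j = -dx_j ∧ dx_i and dx_i ∧ dx_i = 0. For each pair (i, j) with i < j, the coefficient of dx_i ∧ dx_j in alpha ∧ beta is (alpha_i * beta_j - alpha_j * beta_i). Collecting: alpha ∧ beta = (-6*x) dx ∧ dy.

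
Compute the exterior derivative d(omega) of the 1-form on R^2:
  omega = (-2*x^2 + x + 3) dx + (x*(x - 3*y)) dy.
d(omega) = (2*x - 3*y) dx ∧ dy

For a 1-form omega = sum_i f_i dx_i, the exterior derivative is
  d(omega) = sum_{i < j} (∂f_j/∂x_i - ∂f_i/∂x_j) dx_i ∧ dx_j.
  coefficient of dx ∧ dy: ∂f_2/∂x - ∂f_1/∂y = ∂(x*(x - 3*y))/∂x - ∂(-2*x^2 + x + 3)/∂y = 2*x - 3*y
Assembling: d(omega) = (2*x - 3*y) dx ∧ dy.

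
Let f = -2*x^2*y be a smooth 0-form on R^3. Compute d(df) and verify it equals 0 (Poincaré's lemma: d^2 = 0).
d(df) = 0

Step 1: df = sum_i (∂f/∂x_i) dx_i = (-4*x*y) dx + (-2*x^2) dy + (0) dz.
Step 2: Apply d again. Using the 1-form formula, the coefficient of dx ∧ dy in d(df) is ∂^2 f/∂x ∂y - ∂^2 f/∂y ∂x = (-4*x) - (-4*x) = 0 (equality of mixed partials for smooth f).
Similarly for dx ∧ dz and dy ∧ dz — all coefficients vanish. So d(df) = 0.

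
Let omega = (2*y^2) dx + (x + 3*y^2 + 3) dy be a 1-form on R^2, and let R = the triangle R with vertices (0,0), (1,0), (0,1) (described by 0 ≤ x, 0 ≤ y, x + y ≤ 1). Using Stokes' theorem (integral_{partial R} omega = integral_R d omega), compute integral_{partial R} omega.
integral_(partial R) omega = -1/6

Stokes: integral_partial_R omega = integral_R d omega with d omega = (∂Q/∂x - ∂P/∂y) dx ∧ dy.
  ∂Q/∂x = 1
  ∂P/∂y = 4*y
  integrand = ∂Q/∂x - ∂P/∂y = 1 - 4*y.
Integrating over R: integral_0^1 integral_0^{1-x} (1 - 4*y) dy dx = -1/6.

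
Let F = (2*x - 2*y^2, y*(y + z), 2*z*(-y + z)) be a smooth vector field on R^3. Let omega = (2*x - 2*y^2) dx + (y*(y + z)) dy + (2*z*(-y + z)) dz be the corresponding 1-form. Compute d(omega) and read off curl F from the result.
d(omega) = (-y - 2*z) dy ∧ dz + (0) dz ∧ dx + (4*y) dx ∧ dy; curl F = (-y - 2*z, 0, 4*y)

d omega = sum_{i<j} (∂f_j/∂x_i - ∂f_i/∂x_j) dx_i ∧ dx_j. Under the identification (dy ∧ dz, dz ∧ dx, dx ∧ dy) ↔ (e_x, e_y, e_z), the coefficients are exactly the components of curl F. Compute:
  ∂R/∂y - ∂Q/∂z = (-2*z) - (y) = -y - 2*z
  ∂P/∂z - ∂R/∂x = (0) - (0) = 0
  ∂Q/∂x - ∂P/∂y = (0) - (-4*y) = 4*y.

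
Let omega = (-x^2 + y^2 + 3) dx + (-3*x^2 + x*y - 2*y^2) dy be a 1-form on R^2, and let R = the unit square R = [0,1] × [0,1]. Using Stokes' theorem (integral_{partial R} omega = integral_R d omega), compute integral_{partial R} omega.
integral_(partial R) omega = -7/2

Stokes: integral_partial_R omega = integral_R d omega with d omega = (∂Q/∂x - ∂P/∂y) dx ∧ dy.
  ∂Q/∂x = -6*x + y
  ∂P/∂y = 2*y
  integrand = ∂Q/∂x - ∂P/∂y = -6*x - y.
Integrating over R: integral_0^1 integral_0^1 (-6*x - y) dx dy = -7/2.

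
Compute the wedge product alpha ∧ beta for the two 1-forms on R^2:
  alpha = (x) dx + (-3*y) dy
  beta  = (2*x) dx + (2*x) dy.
alpha ∧ beta = (2*x*(x + 3*y)) dx ∧ dy

Distribute the wedge, using dx_i ∧ dx_j = -dx_j ∧ dx_i and dx_i ∧ dx_i = 0. For each pair (i, j) with i < j, the coefficient of dx_i ∧ dx_j in alpha ∧ beta is (alpha_i * beta_j - alpha_j * beta_i). Collecting: alpha ∧ beta = (2*x*(x + 3*y)) dx ∧ dy.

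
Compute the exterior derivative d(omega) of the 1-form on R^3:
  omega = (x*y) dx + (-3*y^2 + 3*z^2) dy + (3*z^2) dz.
d(omega) = (-x) dx ∧ dy + (-6*z) dy ∧ dz

For a 1-form omega = sum_i f_i dx_i, the exterior derivative is
  d(omega) = sum_{i < j} (∂f_j/∂x_i - ∂f_i/∂x_j) dx_i ∧ dx_j.
  coefficient of dx ∧ dy: ∂f_2/∂x - ∂f_1/∂y = ∂(-3*y^2 + 3*z^2)/∂x - ∂(x*y)/∂y = -x
  coefficient of dy ∧ dz: ∂f_3/∂y - ∂f_2/∂z = ∂(3*z^2)/∂y - ∂(-3*y^2 + 3*z^2)/∂z = -6*z
Assembling: d(omega) = (-x) dx ∧ dy + (-6*z) dy ∧ dz.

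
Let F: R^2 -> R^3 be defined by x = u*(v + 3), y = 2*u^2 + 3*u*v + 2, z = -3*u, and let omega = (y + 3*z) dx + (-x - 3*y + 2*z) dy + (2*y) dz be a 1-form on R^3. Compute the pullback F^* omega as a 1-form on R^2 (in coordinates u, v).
F^* omega = (-24*u^3 - 56*u^2*v - 42*u^2 - 27*u*v^2 - 45*u*v - 51*u - 16*v - 6) du + (u*(-16*u^2 - 27*u*v - 36*u - 16)) dv

Using F^*(f dg) = (f ∘ F) d(g ∘ F), substitute each coordinate x_i by F_i(u, v) in f_i, and replace dx_i by d F_i = (∂F_i/∂u) du + (∂F_i/∂v) dv.
  For the x component: f_1(F) = 2*u^2 + 3*u*v - 9*u + 2; d F_1 = (v + 3) du + (u) dv
  For the y component: f_2(F) = -6*u^2 - 10*u*v - 9*u - 6; d F_2 = (4*u + 3*v) du + (3*u) dv
  For the z component: f_3(F) = 4*u^2 + 6*u*v + 4; d F_3 = (-3) du + (0) dv
Combining and collecting du, dv coefficients:
  coeff of du: -24*u^3 - 56*u^2*v - 42*u^2 - 27*u*v^2 - 45*u*v - 51*u - 16*v - 6
  coeff of dv: u*(-16*u^2 - 27*u*v - 36*u - 16)
F^* omega = (-24*u^3 - 56*u^2*v - 42*u^2 - 27*u*v^2 - 45*u*v - 51*u - 16*v - 6) du + (u*(-16*u^2 - 27*u*v - 36*u - 16)) dv.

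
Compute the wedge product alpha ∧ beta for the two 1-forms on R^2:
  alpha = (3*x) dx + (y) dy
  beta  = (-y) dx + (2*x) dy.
alpha ∧ beta = (6*x^2 + y^2) dx ∧ dy

Distribute the wedge, using dx_i ∧ dx_j = -dx_j ∧ dx_i and dx_i ∧ dx_i = 0. For each pair (i, j) with i < j, the coefficient of dx_i ∧ dx_j in alpha ∧ beta is (alpha_i * beta_j - alpha_j * beta_i). Collecting: alpha ∧ beta = (6*x^2 + y^2) dx ∧ dy.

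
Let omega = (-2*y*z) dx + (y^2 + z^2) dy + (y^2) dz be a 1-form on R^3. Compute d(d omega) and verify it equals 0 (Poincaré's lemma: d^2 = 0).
d(d omega) = 0

Step 1: d omega = sum_{i<j} (∂f_j/∂x_i - ∂f_i/∂x_j) dx_i ∧ dx_j:
  coeff of dx ∧ dy: 2*z
  coeff of dx ∧ dz: 2*y
  coeff of dy ∧ dz: 2*y - 2*z
Step 2: Apply d again to each 2-form coefficient. The only possible 3-form in R^3 is dx ∧ dy ∧ dz, with coefficient
  ∂(coeff of dy∧dz)/∂x - ∂(coeff of dx∧dz)/∂y + ∂(coeff of dx∧dy)/∂z
  = ∂/∂x (2*y - 2*z) - ∂/∂y (2*y) + ∂/∂z (2*z).
Each of these terms simplifies to sums of mixed partials that cancel in pairs. The result is 0 (by equality of mixed partials for smooth functions — Schwarz / Clairaut).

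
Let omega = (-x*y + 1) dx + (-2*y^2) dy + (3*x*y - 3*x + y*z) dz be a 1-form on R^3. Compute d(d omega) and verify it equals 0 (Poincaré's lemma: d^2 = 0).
d(d omega) = 0

Step 1: d omega = sum_{i<j} (∂f_j/∂x_i - ∂f_i/∂x_j) dx_i ∧ dx_j:
  coeff of dx ∧ dy: x
  coeff of dx ∧ dz: 3*y - 3
  coeff of dy ∧ dz: 3*x + z
Step 2: Apply d again to each 2-form coefficient. The only possible 3-form in R^3 is dx ∧ dy ∧ dz, with coefficient
  ∂(coeff of dy∧dz)/∂x - ∂(coeff of dx∧dz)/∂y + ∂(coeff of dx∧dy)/∂z
  = ∂/∂x (3*x + z) - ∂/∂y (3*y - 3) + ∂/∂z (x).
Each of these terms simplifies to sums of mixed partials that cancel in pairs. The result is 0 (by equality of mixed partials for smooth functions — Schwarz / Clairaut).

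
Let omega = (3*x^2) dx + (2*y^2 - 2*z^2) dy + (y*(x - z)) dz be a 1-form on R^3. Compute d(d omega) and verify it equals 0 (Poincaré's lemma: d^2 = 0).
d(d omega) = 0

Step 1: d omega = sum_{i<j} (∂f_j/∂x_i - ∂f_i/∂x_j) dx_i ∧ dx_j:
  coeff of dx ∧ dy: 0
  coeff of dx ∧ dz: y
  coeff of dy ∧ dz: x + 3*z
Step 2: Apply d again to each 2-form coefficient. The only possible 3-form in R^3 is dx ∧ dy ∧ dz, with coefficient
  ∂(coeff of dy∧dz)/∂x - ∂(coeff of dx∧dz)/∂y + ∂(coeff of dx∧dy)/∂z
  = ∂/∂x (x + 3*z) - ∂/∂y (y) + ∂/∂z (0).
Each of these terms simplifies to sums of mixed partials that cancel in pairs. The result is 0 (by equality of mixed partials for smooth functions — Schwarz / Clairaut).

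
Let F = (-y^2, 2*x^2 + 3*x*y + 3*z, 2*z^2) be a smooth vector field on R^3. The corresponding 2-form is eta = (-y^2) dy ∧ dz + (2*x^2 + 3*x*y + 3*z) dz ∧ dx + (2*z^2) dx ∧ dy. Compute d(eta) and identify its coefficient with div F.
d(eta) = (3*x + 4*z) dx ∧ dy ∧ dz; div F = 3*x + 4*z

For a 2-form in R^3 of the form above, applying d gives a 3-form with coefficient ∂P/∂x + ∂Q/∂y + ∂R/∂z:
  ∂P/∂x = 0
  ∂Q/∂y = 3*x
  ∂R/∂z = 4*z
Sum = 3*x + 4*z, which is exactly div F.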